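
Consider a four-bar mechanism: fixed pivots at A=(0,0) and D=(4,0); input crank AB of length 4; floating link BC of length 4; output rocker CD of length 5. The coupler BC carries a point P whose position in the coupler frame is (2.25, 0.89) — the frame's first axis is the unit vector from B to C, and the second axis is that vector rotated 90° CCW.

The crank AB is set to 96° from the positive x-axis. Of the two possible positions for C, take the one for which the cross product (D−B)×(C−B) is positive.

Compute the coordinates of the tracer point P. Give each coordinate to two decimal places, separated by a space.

A=(0,0), D=(4.00,0)
B = A + 4.00·(cos96°, sin96°) = (-0.4181, 3.9781)
|BD| = 5.9452
circle(B,4.00) ∩ circle(D,5.00): a=2.2157, h=3.3303
  candidates: C₊=(3.4568,4.9704) cross=19.799; C₋=(-1.0000,0.0206) cross=-19.799
  mode + wants cross > 0 → take C=(3.4568,4.9704) (cross=19.799)
ex = (C−B)/|BC| = (0.9687,0.2481); ey = (-0.2481,0.9687)
P = B + 2.25·ex + 0.89·ey = (1.5408,5.3984)

1.54 5.40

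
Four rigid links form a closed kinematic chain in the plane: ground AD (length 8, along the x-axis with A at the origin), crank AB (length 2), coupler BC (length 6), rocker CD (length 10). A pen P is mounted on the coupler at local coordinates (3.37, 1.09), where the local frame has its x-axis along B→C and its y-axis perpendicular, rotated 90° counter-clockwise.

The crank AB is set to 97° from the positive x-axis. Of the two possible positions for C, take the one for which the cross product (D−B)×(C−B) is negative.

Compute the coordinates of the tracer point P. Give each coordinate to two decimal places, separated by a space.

A=(0,0), D=(8.00,0)
B = A + 2.00·(cos97°, sin97°) = (-0.2437, 1.9851)
|BD| = 8.4794
circle(B,6.00) ∩ circle(D,10.00): a=0.4658, h=5.9819
  candidates: C₊=(1.6096,7.6917) cross=50.723; C₋=(-1.1913,-3.9396) cross=-50.723
  mode - wants cross < 0 → take C=(-1.1913,-3.9396) (cross=-50.723)
ex = (C−B)/|BC| = (-0.1579,-0.9875); ey = (0.9875,-0.1579)
P = B + 3.37·ex + 1.09·ey = (0.3004,-1.5148)

0.30 -1.51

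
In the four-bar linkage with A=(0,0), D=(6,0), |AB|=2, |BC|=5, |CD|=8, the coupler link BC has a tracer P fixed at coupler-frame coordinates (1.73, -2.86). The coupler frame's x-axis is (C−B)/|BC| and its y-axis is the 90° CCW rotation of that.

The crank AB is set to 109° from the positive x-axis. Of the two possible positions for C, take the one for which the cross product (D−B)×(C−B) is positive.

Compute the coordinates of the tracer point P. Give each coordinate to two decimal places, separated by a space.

2.66 2.35

A=(0,0), D=(6.00,0)
B = A + 2.00·(cos109°, sin109°) = (-0.6511, 1.8910)
|BD| = 6.9147
circle(B,5.00) ∩ circle(D,8.00): a=0.6373, h=4.9592
  candidates: C₊=(1.3181,6.4869) cross=34.292; C₋=(-1.3944,-3.0534) cross=-34.292
  mode + wants cross > 0 → take C=(1.3181,6.4869) (cross=34.292)
ex = (C−B)/|BC| = (0.3939,0.9192); ey = (-0.9192,0.3939)
P = B + 1.73·ex + -2.86·ey = (2.6591,2.3548)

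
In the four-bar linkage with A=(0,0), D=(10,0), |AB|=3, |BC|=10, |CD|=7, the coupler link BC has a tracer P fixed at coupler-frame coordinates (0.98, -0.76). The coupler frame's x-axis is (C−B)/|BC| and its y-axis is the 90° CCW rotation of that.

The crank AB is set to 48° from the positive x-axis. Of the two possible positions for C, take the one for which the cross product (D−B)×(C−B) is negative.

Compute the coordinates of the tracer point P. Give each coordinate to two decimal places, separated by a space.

A=(0,0), D=(10.00,0)
B = A + 3.00·(cos48°, sin48°) = (2.0074, 2.2294)
|BD| = 8.2977
circle(B,10.00) ∩ circle(D,7.00): a=7.2220, h=6.9168
  candidates: C₊=(10.8222,6.9515) cross=57.394; C₋=(7.1054,-6.3735) cross=-57.394
  mode - wants cross < 0 → take C=(7.1054,-6.3735) (cross=-57.394)
ex = (C−B)/|BC| = (0.5098,-0.8603); ey = (0.8603,0.5098)
P = B + 0.98·ex + -0.76·ey = (1.8532,0.9989)

1.85 1.00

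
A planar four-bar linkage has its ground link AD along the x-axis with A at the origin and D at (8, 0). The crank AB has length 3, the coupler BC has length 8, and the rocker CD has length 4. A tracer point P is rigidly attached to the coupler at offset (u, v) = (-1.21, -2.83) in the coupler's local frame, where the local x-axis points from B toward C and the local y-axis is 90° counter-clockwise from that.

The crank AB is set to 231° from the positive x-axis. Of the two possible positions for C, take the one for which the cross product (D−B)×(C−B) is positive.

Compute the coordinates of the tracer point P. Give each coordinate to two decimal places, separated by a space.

A=(0,0), D=(8.00,0)
B = A + 3.00·(cos231°, sin231°) = (-1.8880, -2.3314)
|BD| = 10.1591
circle(B,8.00) ∩ circle(D,4.00): a=7.4420, h=2.9355
  candidates: C₊=(4.6817,2.2336) cross=29.822; C₋=(6.0291,-3.4807) cross=-29.822
  mode + wants cross > 0 → take C=(4.6817,2.2336) (cross=29.822)
ex = (C−B)/|BC| = (0.8212,0.5706); ey = (-0.5706,0.8212)
P = B + -1.21·ex + -2.83·ey = (-1.2667,-5.3459)

-1.27 -5.35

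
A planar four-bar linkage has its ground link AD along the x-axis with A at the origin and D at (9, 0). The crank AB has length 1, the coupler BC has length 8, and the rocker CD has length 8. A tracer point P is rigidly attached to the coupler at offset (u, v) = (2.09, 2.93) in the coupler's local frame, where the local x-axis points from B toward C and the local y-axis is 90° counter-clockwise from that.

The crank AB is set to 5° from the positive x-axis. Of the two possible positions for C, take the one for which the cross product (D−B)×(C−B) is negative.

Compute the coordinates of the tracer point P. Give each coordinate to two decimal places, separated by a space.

A=(0,0), D=(9.00,0)
B = A + 1.00·(cos5°, sin5°) = (0.9962, 0.0872)
|BD| = 8.0043
circle(B,8.00) ∩ circle(D,8.00): a=4.0021, h=6.9270
  candidates: C₊=(5.0735,6.9701) cross=55.445; C₋=(4.9227,-6.8830) cross=-55.445
  mode - wants cross < 0 → take C=(4.9227,-6.8830) (cross=-55.445)
ex = (C−B)/|BC| = (0.4908,-0.8713); ey = (0.8713,0.4908)
P = B + 2.09·ex + 2.93·ey = (4.5748,-0.2957)

4.57 -0.30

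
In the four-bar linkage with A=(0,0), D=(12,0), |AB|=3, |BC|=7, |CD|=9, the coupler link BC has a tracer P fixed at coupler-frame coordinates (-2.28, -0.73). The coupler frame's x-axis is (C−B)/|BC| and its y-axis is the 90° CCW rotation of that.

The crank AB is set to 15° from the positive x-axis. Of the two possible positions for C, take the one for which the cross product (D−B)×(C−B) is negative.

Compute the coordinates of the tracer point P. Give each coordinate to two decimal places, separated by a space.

1.47 2.70

A=(0,0), D=(12.00,0)
B = A + 3.00·(cos15°, sin15°) = (2.8978, 0.7765)
|BD| = 9.1353
circle(B,7.00) ∩ circle(D,9.00): a=2.8162, h=6.4085
  candidates: C₊=(6.2485,6.9224) cross=58.544; C₋=(5.1591,-5.8482) cross=-58.544
  mode - wants cross < 0 → take C=(5.1591,-5.8482) (cross=-58.544)
ex = (C−B)/|BC| = (0.3230,-0.9464); ey = (0.9464,0.3230)
P = B + -2.28·ex + -0.73·ey = (1.4704,2.6984)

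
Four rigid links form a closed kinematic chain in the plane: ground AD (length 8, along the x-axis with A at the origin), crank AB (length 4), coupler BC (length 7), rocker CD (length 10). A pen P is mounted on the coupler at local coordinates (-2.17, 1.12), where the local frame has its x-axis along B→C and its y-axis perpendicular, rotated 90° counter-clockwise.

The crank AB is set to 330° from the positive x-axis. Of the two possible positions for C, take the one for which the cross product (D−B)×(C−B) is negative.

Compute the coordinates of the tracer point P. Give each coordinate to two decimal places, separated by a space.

4.53 0.20

A=(0,0), D=(8.00,0)
B = A + 4.00·(cos330°, sin330°) = (3.4641, -2.0000)
|BD| = 4.9573
circle(B,7.00) ∩ circle(D,10.00): a=-2.6653, h=6.4727
  candidates: C₊=(-1.5861,2.8472) cross=32.087; C₋=(3.6367,-8.9979) cross=-32.087
  mode - wants cross < 0 → take C=(3.6367,-8.9979) (cross=-32.087)
ex = (C−B)/|BC| = (0.0247,-0.9997); ey = (0.9997,0.0247)
P = B + -2.17·ex + 1.12·ey = (4.5303,0.1970)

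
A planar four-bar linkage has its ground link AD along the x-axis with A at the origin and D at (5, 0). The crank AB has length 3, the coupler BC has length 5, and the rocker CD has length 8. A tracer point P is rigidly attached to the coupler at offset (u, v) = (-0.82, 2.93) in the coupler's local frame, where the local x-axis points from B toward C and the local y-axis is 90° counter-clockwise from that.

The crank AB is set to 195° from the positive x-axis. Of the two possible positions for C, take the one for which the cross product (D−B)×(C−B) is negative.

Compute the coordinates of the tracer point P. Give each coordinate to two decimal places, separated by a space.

A=(0,0), D=(5.00,0)
B = A + 3.00·(cos195°, sin195°) = (-2.8978, -0.7765)
|BD| = 7.9359
circle(B,5.00) ∩ circle(D,8.00): a=1.5107, h=4.7663
  candidates: C₊=(-1.8606,4.1148) cross=37.825; C₋=(-0.9280,-5.3721) cross=-37.825
  mode - wants cross < 0 → take C=(-0.9280,-5.3721) (cross=-37.825)
ex = (C−B)/|BC| = (0.3940,-0.9191); ey = (0.9191,0.3940)
P = B + -0.82·ex + 2.93·ey = (-0.5278,1.1315)

-0.53 1.13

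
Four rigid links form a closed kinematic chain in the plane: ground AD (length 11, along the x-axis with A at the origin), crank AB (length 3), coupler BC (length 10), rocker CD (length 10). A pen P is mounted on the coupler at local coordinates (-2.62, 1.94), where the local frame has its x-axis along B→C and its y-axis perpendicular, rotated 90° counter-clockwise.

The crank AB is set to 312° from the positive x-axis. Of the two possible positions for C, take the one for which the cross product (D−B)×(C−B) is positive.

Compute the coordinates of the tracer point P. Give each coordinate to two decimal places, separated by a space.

-0.50 -4.32

A=(0,0), D=(11.00,0)
B = A + 3.00·(cos312°, sin312°) = (2.0074, -2.2294)
|BD| = 9.2648
circle(B,10.00) ∩ circle(D,10.00): a=4.6324, h=8.8623
  candidates: C₊=(4.3711,7.4872) cross=82.108; C₋=(8.6363,-9.7166) cross=-82.108
  mode + wants cross > 0 → take C=(4.3711,7.4872) (cross=82.108)
ex = (C−B)/|BC| = (0.2364,0.9717); ey = (-0.9717,0.2364)
P = B + -2.62·ex + 1.94·ey = (-0.4969,-4.3166)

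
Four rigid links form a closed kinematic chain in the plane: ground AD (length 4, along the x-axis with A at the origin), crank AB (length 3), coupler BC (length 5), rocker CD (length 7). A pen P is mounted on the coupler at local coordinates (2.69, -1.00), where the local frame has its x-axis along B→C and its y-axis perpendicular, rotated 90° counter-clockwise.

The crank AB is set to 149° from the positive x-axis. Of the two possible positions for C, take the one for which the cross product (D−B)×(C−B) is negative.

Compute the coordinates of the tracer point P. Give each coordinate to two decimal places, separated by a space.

-3.31 -1.23

A=(0,0), D=(4.00,0)
B = A + 3.00·(cos149°, sin149°) = (-2.5715, 1.5451)
|BD| = 6.7507
circle(B,5.00) ∩ circle(D,7.00): a=1.5978, h=4.7378
  candidates: C₊=(0.0683,5.7915) cross=31.984; C₋=(-2.1006,-3.4327) cross=-31.984
  mode - wants cross < 0 → take C=(-2.1006,-3.4327) (cross=-31.984)
ex = (C−B)/|BC| = (0.0942,-0.9956); ey = (0.9956,0.0942)
P = B + 2.69·ex + -1.00·ey = (-3.3137,-1.2271)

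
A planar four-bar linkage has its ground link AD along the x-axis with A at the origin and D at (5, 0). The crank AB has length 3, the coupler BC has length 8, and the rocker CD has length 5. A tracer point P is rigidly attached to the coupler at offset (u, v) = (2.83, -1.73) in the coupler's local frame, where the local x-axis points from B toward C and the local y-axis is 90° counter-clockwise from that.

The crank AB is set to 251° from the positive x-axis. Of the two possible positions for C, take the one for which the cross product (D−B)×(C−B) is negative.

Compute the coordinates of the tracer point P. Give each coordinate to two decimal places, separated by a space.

1.38 -5.17

A=(0,0), D=(5.00,0)
B = A + 3.00·(cos251°, sin251°) = (-0.9767, -2.8366)
|BD| = 6.6157
circle(B,8.00) ∩ circle(D,5.00): a=6.2554, h=4.9870
  candidates: C₊=(2.5363,4.3509) cross=32.992; C₋=(6.8128,-4.6598) cross=-32.992
  mode - wants cross < 0 → take C=(6.8128,-4.6598) (cross=-32.992)
ex = (C−B)/|BC| = (0.9737,-0.2279); ey = (0.2279,0.9737)
P = B + 2.83·ex + -1.73·ey = (1.3845,-5.1660)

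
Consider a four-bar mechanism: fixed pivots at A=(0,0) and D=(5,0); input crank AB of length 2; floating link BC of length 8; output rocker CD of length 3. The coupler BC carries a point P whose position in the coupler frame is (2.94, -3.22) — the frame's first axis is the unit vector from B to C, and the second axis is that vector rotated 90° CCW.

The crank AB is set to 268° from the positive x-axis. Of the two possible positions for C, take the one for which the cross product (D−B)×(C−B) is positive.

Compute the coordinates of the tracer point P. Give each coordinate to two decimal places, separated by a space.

4.19 -2.93

A=(0,0), D=(5.00,0)
B = A + 2.00·(cos268°, sin268°) = (-0.0698, -1.9988)
|BD| = 5.4496
circle(B,8.00) ∩ circle(D,3.00): a=7.7710, h=1.9002
  candidates: C₊=(6.4627,2.6192) cross=10.355; C₋=(7.8566,-0.9163) cross=-10.355
  mode + wants cross > 0 → take C=(6.4627,2.6192) (cross=10.355)
ex = (C−B)/|BC| = (0.8166,0.5773); ey = (-0.5773,0.8166)
P = B + 2.94·ex + -3.22·ey = (4.1897,-2.9310)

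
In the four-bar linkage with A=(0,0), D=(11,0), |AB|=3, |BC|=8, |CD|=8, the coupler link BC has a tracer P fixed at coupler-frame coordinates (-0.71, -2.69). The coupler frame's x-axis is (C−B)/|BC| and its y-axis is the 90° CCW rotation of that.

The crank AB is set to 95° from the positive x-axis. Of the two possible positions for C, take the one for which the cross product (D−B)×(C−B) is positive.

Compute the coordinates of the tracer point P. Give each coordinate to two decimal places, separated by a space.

A=(0,0), D=(11.00,0)
B = A + 3.00·(cos95°, sin95°) = (-0.2615, 2.9886)
|BD| = 11.6513
circle(B,8.00) ∩ circle(D,8.00): a=5.8256, h=5.4829
  candidates: C₊=(6.7756,6.7937) cross=63.883; C₋=(3.9629,-3.8051) cross=-63.883
  mode + wants cross > 0 → take C=(6.7756,6.7937) (cross=63.883)
ex = (C−B)/|BC| = (0.8796,0.4756); ey = (-0.4756,0.8796)
P = B + -0.71·ex + -2.69·ey = (0.3935,0.2847)

0.39 0.28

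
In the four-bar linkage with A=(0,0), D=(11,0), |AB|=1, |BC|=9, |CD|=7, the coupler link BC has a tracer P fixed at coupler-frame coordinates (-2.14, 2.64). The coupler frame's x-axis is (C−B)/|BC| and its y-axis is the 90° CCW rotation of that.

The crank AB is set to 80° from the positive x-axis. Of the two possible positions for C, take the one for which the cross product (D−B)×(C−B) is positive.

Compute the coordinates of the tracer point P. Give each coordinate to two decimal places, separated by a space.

A=(0,0), D=(11.00,0)
B = A + 1.00·(cos80°, sin80°) = (0.1736, 0.9848)
|BD| = 10.8711
circle(B,9.00) ∩ circle(D,7.00): a=6.9073, h=5.7697
  candidates: C₊=(7.5752,6.1050) cross=62.722; C₋=(6.5299,-5.3869) cross=-62.722
  mode + wants cross > 0 → take C=(7.5752,6.1050) (cross=62.722)
ex = (C−B)/|BC| = (0.8224,0.5689); ey = (-0.5689,0.8224)
P = B + -2.14·ex + 2.64·ey = (-3.0882,1.9385)

-3.09 1.94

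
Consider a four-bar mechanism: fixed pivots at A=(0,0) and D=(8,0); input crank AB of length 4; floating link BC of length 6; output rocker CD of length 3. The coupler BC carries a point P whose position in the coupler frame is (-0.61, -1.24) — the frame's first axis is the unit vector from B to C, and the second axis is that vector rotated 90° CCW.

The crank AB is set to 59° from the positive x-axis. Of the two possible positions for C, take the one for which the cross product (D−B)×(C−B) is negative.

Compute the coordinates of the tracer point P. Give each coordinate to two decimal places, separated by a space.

0.69 3.24

A=(0,0), D=(8.00,0)
B = A + 4.00·(cos59°, sin59°) = (2.0602, 3.4287)
|BD| = 6.8584
circle(B,6.00) ∩ circle(D,3.00): a=5.3976, h=2.6203
  candidates: C₊=(8.0448,2.9997) cross=17.971; C₋=(5.4249,-1.5391) cross=-17.971
  mode - wants cross < 0 → take C=(5.4249,-1.5391) (cross=-17.971)
ex = (C−B)/|BC| = (0.5608,-0.8280); ey = (0.8280,0.5608)
P = B + -0.61·ex + -1.24·ey = (0.6914,3.2383)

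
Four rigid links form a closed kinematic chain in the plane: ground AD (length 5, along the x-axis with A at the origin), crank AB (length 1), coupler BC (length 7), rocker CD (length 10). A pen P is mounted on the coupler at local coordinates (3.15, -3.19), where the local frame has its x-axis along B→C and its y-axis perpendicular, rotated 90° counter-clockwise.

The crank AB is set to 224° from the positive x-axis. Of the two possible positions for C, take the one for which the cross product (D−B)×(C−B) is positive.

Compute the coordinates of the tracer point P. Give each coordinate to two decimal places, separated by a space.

A=(0,0), D=(5.00,0)
B = A + 1.00·(cos224°, sin224°) = (-0.7193, -0.6947)
|BD| = 5.7614
circle(B,7.00) ∩ circle(D,10.00): a=-1.5453, h=6.8273
  candidates: C₊=(-3.0766,5.8965) cross=39.335; C₋=(-1.4302,-7.6585) cross=-39.335
  mode + wants cross > 0 → take C=(-3.0766,5.8965) (cross=39.335)
ex = (C−B)/|BC| = (-0.3367,0.9416); ey = (-0.9416,-0.3367)
P = B + 3.15·ex + -3.19·ey = (1.2236,3.3456)

1.22 3.35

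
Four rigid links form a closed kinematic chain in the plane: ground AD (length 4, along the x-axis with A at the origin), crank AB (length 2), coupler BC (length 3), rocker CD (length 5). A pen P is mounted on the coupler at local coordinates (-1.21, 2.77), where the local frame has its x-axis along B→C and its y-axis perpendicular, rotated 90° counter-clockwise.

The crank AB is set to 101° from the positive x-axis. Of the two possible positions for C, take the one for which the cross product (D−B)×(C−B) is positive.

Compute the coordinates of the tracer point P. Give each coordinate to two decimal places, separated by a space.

-3.31 2.73

A=(0,0), D=(4.00,0)
B = A + 2.00·(cos101°, sin101°) = (-0.3816, 1.9633)
|BD| = 4.8013
circle(B,3.00) ∩ circle(D,5.00): a=0.7345, h=2.9087
  candidates: C₊=(1.4780,4.3174) cross=13.966; C₋=(-0.9007,-0.9915) cross=-13.966
  mode + wants cross > 0 → take C=(1.4780,4.3174) (cross=13.966)
ex = (C−B)/|BC| = (0.6199,0.7847); ey = (-0.7847,0.6199)
P = B + -1.21·ex + 2.77·ey = (-3.3053,2.7308)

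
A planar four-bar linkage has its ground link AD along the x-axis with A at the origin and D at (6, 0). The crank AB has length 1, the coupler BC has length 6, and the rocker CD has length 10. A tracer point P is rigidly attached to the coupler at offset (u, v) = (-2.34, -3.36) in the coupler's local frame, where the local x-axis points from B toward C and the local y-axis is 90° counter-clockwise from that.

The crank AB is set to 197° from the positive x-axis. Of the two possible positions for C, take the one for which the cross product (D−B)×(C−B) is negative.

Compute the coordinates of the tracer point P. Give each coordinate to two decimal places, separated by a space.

A=(0,0), D=(6.00,0)
B = A + 1.00·(cos197°, sin197°) = (-0.9563, -0.2924)
|BD| = 6.9624
circle(B,6.00) ∩ circle(D,10.00): a=-1.1149, h=5.8955
  candidates: C₊=(-2.3178,5.5511) cross=41.047; C₋=(-1.8226,-6.2295) cross=-41.047
  mode - wants cross < 0 → take C=(-1.8226,-6.2295) (cross=-41.047)
ex = (C−B)/|BC| = (-0.1444,-0.9895); ey = (0.9895,-0.1444)
P = B + -2.34·ex + -3.36·ey = (-3.9432,2.5082)

-3.94 2.51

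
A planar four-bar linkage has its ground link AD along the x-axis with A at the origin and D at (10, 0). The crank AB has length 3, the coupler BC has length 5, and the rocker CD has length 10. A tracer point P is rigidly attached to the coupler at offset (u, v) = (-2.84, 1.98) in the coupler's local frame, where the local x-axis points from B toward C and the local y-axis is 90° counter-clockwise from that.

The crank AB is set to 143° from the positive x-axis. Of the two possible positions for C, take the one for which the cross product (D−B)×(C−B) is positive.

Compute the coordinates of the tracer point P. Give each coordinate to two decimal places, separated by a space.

A=(0,0), D=(10.00,0)
B = A + 3.00·(cos143°, sin143°) = (-2.3959, 1.8054)
|BD| = 12.5267
circle(B,5.00) ∩ circle(D,10.00): a=3.2697, h=3.7827
  candidates: C₊=(1.3849,5.0774) cross=47.385; C₋=(0.2945,-2.4090) cross=-47.385
  mode + wants cross > 0 → take C=(1.3849,5.0774) (cross=47.385)
ex = (C−B)/|BC| = (0.7562,0.6544); ey = (-0.6544,0.7562)
P = B + -2.84·ex + 1.98·ey = (-5.8391,1.4442)

-5.84 1.44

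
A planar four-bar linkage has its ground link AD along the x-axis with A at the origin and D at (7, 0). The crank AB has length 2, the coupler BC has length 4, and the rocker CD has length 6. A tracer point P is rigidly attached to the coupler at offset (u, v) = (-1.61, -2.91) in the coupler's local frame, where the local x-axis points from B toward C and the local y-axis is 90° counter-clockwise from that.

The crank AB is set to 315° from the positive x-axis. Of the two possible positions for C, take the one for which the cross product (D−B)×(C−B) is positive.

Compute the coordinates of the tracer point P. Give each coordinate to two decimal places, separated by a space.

4.25 -3.15

A=(0,0), D=(7.00,0)
B = A + 2.00·(cos315°, sin315°) = (1.4142, -1.4142)
|BD| = 5.7620
circle(B,4.00) ∩ circle(D,6.00): a=1.1455, h=3.8325
  candidates: C₊=(1.5841,2.5822) cross=22.083; C₋=(3.4653,-4.8483) cross=-22.083
  mode + wants cross > 0 → take C=(1.5841,2.5822) (cross=22.083)
ex = (C−B)/|BC| = (0.0425,0.9991); ey = (-0.9991,0.0425)
P = B + -1.61·ex + -2.91·ey = (4.2532,-3.1463)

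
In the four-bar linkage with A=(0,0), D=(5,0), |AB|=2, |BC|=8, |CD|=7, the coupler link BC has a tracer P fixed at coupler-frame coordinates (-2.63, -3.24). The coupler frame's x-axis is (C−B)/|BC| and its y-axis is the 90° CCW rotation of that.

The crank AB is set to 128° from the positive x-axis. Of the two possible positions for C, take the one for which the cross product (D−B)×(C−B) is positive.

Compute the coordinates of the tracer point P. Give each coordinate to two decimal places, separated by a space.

-0.97 -2.59

A=(0,0), D=(5.00,0)
B = A + 2.00·(cos128°, sin128°) = (-1.2313, 1.5760)
|BD| = 6.4275
circle(B,8.00) ∩ circle(D,7.00): a=4.3806, h=6.6940
  candidates: C₊=(4.6569,6.9916) cross=43.026; C₋=(1.3742,-5.9878) cross=-43.026
  mode + wants cross > 0 → take C=(4.6569,6.9916) (cross=43.026)
ex = (C−B)/|BC| = (0.7360,0.6769); ey = (-0.6769,0.7360)
P = B + -2.63·ex + -3.24·ey = (-0.9738,-2.5891)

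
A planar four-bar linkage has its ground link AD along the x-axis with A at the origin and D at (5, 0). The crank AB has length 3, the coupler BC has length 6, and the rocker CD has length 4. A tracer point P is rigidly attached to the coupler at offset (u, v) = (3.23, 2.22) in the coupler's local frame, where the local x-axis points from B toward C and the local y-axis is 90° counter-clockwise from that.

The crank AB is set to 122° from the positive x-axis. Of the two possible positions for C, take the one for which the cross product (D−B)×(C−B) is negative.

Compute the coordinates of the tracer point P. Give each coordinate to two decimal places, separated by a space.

A=(0,0), D=(5.00,0)
B = A + 3.00·(cos122°, sin122°) = (-1.5898, 2.5441)
|BD| = 7.0638
circle(B,6.00) ∩ circle(D,4.00): a=4.9476, h=3.3943
  candidates: C₊=(4.2483,3.9287) cross=23.977; C₋=(1.8033,-2.4043) cross=-23.977
  mode - wants cross < 0 → take C=(1.8033,-2.4043) (cross=-23.977)
ex = (C−B)/|BC| = (0.5655,-0.8247); ey = (0.8247,0.5655)
P = B + 3.23·ex + 2.22·ey = (2.0678,1.1356)

2.07 1.14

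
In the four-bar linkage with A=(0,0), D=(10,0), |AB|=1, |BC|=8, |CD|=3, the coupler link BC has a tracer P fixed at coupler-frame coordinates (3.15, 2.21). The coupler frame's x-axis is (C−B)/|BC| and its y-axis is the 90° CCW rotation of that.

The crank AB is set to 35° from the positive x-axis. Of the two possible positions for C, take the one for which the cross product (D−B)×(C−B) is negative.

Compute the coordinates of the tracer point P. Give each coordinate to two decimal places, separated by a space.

A=(0,0), D=(10.00,0)
B = A + 1.00·(cos35°, sin35°) = (0.8192, 0.5736)
|BD| = 9.1987
circle(B,8.00) ∩ circle(D,3.00): a=7.5889, h=2.5315
  candidates: C₊=(8.5511,2.6269) cross=23.287; C₋=(8.2354,-2.4262) cross=-23.287
  mode - wants cross < 0 → take C=(8.2354,-2.4262) (cross=-23.287)
ex = (C−B)/|BC| = (0.9270,-0.3750); ey = (0.3750,0.9270)
P = B + 3.15·ex + 2.21·ey = (4.5680,1.4412)

4.57 1.44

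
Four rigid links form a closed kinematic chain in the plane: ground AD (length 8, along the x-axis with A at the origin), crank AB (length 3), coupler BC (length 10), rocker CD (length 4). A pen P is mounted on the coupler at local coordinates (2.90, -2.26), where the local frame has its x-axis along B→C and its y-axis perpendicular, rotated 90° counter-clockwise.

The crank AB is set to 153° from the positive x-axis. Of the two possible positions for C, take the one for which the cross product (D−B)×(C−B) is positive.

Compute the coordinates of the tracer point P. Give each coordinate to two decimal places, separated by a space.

A=(0,0), D=(8.00,0)
B = A + 3.00·(cos153°, sin153°) = (-2.6730, 1.3620)
|BD| = 10.7596
circle(B,10.00) ∩ circle(D,4.00): a=9.2833, h=3.7176
  candidates: C₊=(7.0062,3.8746) cross=40.000; C₋=(6.0650,-3.5008) cross=-40.000
  mode + wants cross > 0 → take C=(7.0062,3.8746) (cross=40.000)
ex = (C−B)/|BC| = (0.9679,0.2513); ey = (-0.2513,0.9679)
P = B + 2.90·ex + -2.26·ey = (0.7018,-0.0969)

0.70 -0.10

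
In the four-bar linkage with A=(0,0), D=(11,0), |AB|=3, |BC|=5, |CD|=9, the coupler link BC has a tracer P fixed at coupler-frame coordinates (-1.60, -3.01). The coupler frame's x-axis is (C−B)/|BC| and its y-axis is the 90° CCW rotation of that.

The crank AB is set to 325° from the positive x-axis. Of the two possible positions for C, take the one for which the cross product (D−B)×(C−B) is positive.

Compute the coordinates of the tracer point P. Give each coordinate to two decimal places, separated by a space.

5.41 -3.42

A=(0,0), D=(11.00,0)
B = A + 3.00·(cos325°, sin325°) = (2.4575, -1.7207)
|BD| = 8.7141
circle(B,5.00) ∩ circle(D,9.00): a=1.1439, h=4.8674
  candidates: C₊=(2.6177,3.2767) cross=42.415; C₋=(4.5400,-6.2664) cross=-42.415
  mode + wants cross > 0 → take C=(2.6177,3.2767) (cross=42.415)
ex = (C−B)/|BC| = (0.0320,0.9995); ey = (-0.9995,0.0320)
P = B + -1.60·ex + -3.01·ey = (5.4146,-3.4164)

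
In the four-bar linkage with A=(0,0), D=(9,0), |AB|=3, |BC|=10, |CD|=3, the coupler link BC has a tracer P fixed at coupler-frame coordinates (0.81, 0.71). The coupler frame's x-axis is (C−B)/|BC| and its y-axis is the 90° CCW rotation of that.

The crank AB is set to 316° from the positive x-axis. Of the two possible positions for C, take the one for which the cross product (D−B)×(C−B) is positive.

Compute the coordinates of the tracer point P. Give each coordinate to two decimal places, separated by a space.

2.62 -1.11

A=(0,0), D=(9.00,0)
B = A + 3.00·(cos316°, sin316°) = (2.1580, -2.0840)
|BD| = 7.1523
circle(B,10.00) ∩ circle(D,3.00): a=9.9377, h=1.1142
  candidates: C₊=(11.3399,1.8775) cross=7.969; C₋=(11.9892,-0.2543) cross=-7.969
  mode + wants cross > 0 → take C=(11.3399,1.8775) (cross=7.969)
ex = (C−B)/|BC| = (0.9182,0.3961); ey = (-0.3961,0.9182)
P = B + 0.81·ex + 0.71·ey = (2.6205,-1.1112)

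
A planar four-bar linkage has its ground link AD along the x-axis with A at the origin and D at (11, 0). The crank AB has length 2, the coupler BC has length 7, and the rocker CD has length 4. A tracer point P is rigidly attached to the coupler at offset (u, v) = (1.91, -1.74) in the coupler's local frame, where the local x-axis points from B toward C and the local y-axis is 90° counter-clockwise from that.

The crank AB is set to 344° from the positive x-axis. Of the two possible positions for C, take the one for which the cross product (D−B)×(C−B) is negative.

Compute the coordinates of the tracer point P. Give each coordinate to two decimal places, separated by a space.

3.07 -2.86

A=(0,0), D=(11.00,0)
B = A + 2.00·(cos344°, sin344°) = (1.9225, -0.5513)
|BD| = 9.0942
circle(B,7.00) ∩ circle(D,4.00): a=6.3614, h=2.9210
  candidates: C₊=(8.0952,2.7499) cross=26.564; C₋=(8.4493,-3.0812) cross=-26.564
  mode - wants cross < 0 → take C=(8.4493,-3.0812) (cross=-26.564)
ex = (C−B)/|BC| = (0.9324,-0.3614); ey = (0.3614,0.9324)
P = B + 1.91·ex + -1.74·ey = (3.0745,-2.8640)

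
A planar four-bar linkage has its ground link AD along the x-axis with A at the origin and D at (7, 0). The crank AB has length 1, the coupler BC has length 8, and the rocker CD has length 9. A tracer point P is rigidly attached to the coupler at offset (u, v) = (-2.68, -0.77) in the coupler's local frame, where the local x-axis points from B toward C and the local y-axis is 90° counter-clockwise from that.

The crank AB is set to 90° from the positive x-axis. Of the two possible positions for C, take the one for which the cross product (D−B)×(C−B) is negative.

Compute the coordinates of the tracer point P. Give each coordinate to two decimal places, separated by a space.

A=(0,0), D=(7.00,0)
B = A + 1.00·(cos90°, sin90°) = (0.0000, 1.0000)
|BD| = 7.0711
circle(B,8.00) ∩ circle(D,9.00): a=2.3335, h=7.6521
  candidates: C₊=(3.3922,8.2452) cross=54.109; C₋=(1.2278,-6.9052) cross=-54.109
  mode - wants cross < 0 → take C=(1.2278,-6.9052) (cross=-54.109)
ex = (C−B)/|BC| = (0.1535,-0.9882); ey = (0.9882,0.1535)
P = B + -2.68·ex + -0.77·ey = (-1.1722,3.5301)

-1.17 3.53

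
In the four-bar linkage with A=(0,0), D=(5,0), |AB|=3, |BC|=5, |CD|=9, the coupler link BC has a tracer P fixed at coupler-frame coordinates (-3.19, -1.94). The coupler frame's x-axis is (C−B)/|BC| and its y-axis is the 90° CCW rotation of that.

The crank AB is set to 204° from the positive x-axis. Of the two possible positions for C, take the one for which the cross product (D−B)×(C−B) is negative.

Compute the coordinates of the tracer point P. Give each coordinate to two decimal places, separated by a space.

-5.34 1.46

A=(0,0), D=(5.00,0)
B = A + 3.00·(cos204°, sin204°) = (-2.7406, -1.2202)
|BD| = 7.8362
circle(B,5.00) ∩ circle(D,9.00): a=0.3450, h=4.9881
  candidates: C₊=(-3.1766,3.7607) cross=39.088; C₋=(-1.6232,-6.0937) cross=-39.088
  mode - wants cross < 0 → take C=(-1.6232,-6.0937) (cross=-39.088)
ex = (C−B)/|BC| = (0.2235,-0.9747); ey = (0.9747,0.2235)
P = B + -3.19·ex + -1.94·ey = (-5.3445,1.4555)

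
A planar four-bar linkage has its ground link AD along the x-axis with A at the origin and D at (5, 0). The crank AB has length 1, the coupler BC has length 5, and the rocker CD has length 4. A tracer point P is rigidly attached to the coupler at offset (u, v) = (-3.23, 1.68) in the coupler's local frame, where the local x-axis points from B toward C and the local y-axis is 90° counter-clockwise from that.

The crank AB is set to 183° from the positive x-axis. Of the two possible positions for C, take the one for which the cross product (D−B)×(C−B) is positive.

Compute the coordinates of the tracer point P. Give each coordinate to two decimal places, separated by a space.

-4.52 -0.96

A=(0,0), D=(5.00,0)
B = A + 1.00·(cos183°, sin183°) = (-0.9986, -0.0523)
|BD| = 5.9989
circle(B,5.00) ∩ circle(D,4.00): a=3.7496, h=3.3077
  candidates: C₊=(2.7219,3.2879) cross=19.842; C₋=(2.7797,-3.3272) cross=-19.842
  mode + wants cross > 0 → take C=(2.7219,3.2879) (cross=19.842)
ex = (C−B)/|BC| = (0.7441,0.6681); ey = (-0.6681,0.7441)
P = B + -3.23·ex + 1.68·ey = (-4.5244,-0.9600)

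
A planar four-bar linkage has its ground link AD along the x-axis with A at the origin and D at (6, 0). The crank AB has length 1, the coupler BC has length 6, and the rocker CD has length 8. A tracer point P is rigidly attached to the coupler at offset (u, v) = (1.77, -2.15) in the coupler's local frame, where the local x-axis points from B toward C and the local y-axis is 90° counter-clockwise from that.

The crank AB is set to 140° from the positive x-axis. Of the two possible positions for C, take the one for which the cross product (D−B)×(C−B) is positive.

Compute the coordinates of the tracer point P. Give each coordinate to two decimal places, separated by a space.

1.83 1.65

A=(0,0), D=(6.00,0)
B = A + 1.00·(cos140°, sin140°) = (-0.7660, 0.6428)
|BD| = 6.7965
circle(B,6.00) ∩ circle(D,8.00): a=1.3384, h=5.8488
  candidates: C₊=(1.1195,6.3388) cross=39.752; C₋=(0.0132,-5.3064) cross=-39.752
  mode + wants cross > 0 → take C=(1.1195,6.3388) (cross=39.752)
ex = (C−B)/|BC| = (0.3143,0.9493); ey = (-0.9493,0.3143)
P = B + 1.77·ex + -2.15·ey = (1.8313,1.6475)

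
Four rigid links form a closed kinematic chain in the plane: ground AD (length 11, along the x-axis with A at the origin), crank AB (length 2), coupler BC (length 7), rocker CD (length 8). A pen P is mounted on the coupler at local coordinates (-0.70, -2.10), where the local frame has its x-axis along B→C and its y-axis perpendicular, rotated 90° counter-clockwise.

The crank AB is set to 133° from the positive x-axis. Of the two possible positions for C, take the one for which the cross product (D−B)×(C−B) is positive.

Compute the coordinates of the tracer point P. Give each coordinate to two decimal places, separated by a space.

A=(0,0), D=(11.00,0)
B = A + 2.00·(cos133°, sin133°) = (-1.3640, 1.4627)
|BD| = 12.4502
circle(B,7.00) ∩ circle(D,8.00): a=5.6227, h=4.1695
  candidates: C₊=(4.7096,4.9428) cross=51.912; C₋=(3.7299,-3.3385) cross=-51.912
  mode + wants cross > 0 → take C=(4.7096,4.9428) (cross=51.912)
ex = (C−B)/|BC| = (0.8677,0.4972); ey = (-0.4972,0.8677)
P = B + -0.70·ex + -2.10·ey = (-0.9273,-0.7074)

-0.93 -0.71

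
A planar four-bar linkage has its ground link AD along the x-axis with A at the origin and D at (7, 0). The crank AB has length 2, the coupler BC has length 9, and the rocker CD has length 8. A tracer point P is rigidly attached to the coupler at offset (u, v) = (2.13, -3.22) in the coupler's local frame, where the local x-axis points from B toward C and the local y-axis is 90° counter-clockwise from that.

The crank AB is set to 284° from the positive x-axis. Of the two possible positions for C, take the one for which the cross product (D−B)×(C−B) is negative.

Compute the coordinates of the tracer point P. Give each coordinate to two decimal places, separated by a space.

A=(0,0), D=(7.00,0)
B = A + 2.00·(cos284°, sin284°) = (0.4838, -1.9406)
|BD| = 6.7990
circle(B,9.00) ∩ circle(D,8.00): a=4.6497, h=7.7059
  candidates: C₊=(2.7407,6.7719) cross=52.392; C₋=(7.1395,-7.9988) cross=-52.392
  mode - wants cross < 0 → take C=(7.1395,-7.9988) (cross=-52.392)
ex = (C−B)/|BC| = (0.7395,-0.6731); ey = (0.6731,0.7395)
P = B + 2.13·ex + -3.22·ey = (-0.1085,-5.7556)

-0.11 -5.76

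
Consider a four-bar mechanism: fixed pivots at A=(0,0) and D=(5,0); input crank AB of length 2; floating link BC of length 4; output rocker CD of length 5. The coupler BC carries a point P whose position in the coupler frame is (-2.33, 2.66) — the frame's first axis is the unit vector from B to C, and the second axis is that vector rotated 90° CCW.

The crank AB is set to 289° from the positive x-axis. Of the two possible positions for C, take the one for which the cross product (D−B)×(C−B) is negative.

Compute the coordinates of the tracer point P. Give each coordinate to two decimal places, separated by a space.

0.93 1.63

A=(0,0), D=(5.00,0)
B = A + 2.00·(cos289°, sin289°) = (0.6511, -1.8910)
|BD| = 4.7422
circle(B,4.00) ∩ circle(D,5.00): a=1.4222, h=3.7386
  candidates: C₊=(0.4645,2.1046) cross=17.729; C₋=(3.4462,-4.7524) cross=-17.729
  mode - wants cross < 0 → take C=(3.4462,-4.7524) (cross=-17.729)
ex = (C−B)/|BC| = (0.6988,-0.7154); ey = (0.7154,0.6988)
P = B + -2.33·ex + 2.66·ey = (0.9258,1.6344)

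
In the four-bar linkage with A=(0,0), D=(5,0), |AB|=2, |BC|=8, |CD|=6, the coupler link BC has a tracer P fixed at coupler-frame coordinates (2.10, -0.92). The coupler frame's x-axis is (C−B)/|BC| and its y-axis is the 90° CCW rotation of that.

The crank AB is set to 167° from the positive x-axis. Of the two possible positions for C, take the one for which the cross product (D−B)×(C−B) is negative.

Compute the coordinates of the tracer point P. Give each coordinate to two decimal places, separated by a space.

-1.32 -1.75

A=(0,0), D=(5.00,0)
B = A + 2.00·(cos167°, sin167°) = (-1.9487, 0.4499)
|BD| = 6.9633
circle(B,8.00) ∩ circle(D,6.00): a=5.4922, h=5.8169
  candidates: C₊=(3.9078,5.8998) cross=40.504; C₋=(3.1561,-5.7097) cross=-40.504
  mode - wants cross < 0 → take C=(3.1561,-5.7097) (cross=-40.504)
ex = (C−B)/|BC| = (0.6381,-0.7699); ey = (0.7699,0.6381)
P = B + 2.10·ex + -0.92·ey = (-1.3171,-1.7540)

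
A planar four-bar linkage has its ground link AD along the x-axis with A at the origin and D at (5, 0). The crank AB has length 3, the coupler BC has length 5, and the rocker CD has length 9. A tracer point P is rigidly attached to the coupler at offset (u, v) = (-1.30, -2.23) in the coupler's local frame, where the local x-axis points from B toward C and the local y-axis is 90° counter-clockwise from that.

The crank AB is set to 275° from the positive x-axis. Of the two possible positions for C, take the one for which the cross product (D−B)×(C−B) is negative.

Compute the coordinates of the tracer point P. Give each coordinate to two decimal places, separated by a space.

A=(0,0), D=(5.00,0)
B = A + 3.00·(cos275°, sin275°) = (0.2615, -2.9886)
|BD| = 5.6023
circle(B,5.00) ∩ circle(D,9.00): a=-2.1969, h=4.4915
  candidates: C₊=(-3.9927,-0.3615) cross=25.163; C₋=(0.7994,-7.9596) cross=-25.163
  mode - wants cross < 0 → take C=(0.7994,-7.9596) (cross=-25.163)
ex = (C−B)/|BC| = (0.1076,-0.9942); ey = (0.9942,0.1076)
P = B + -1.30·ex + -2.23·ey = (-2.0954,-1.9360)

-2.10 -1.94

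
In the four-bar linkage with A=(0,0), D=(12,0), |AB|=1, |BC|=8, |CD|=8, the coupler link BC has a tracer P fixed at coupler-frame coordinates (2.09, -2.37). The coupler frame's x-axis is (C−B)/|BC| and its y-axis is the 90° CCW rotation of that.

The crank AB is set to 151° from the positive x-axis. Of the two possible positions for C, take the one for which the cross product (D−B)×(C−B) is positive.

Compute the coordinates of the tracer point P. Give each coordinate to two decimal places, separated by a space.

2.19 -0.30

A=(0,0), D=(12.00,0)
B = A + 1.00·(cos151°, sin151°) = (-0.8746, 0.4848)
|BD| = 12.8837
circle(B,8.00) ∩ circle(D,8.00): a=6.4419, h=4.7437
  candidates: C₊=(5.7412,4.9827) cross=61.116; C₋=(5.3842,-4.4979) cross=-61.116
  mode + wants cross > 0 → take C=(5.7412,4.9827) (cross=61.116)
ex = (C−B)/|BC| = (0.8270,0.5622); ey = (-0.5622,0.8270)
P = B + 2.09·ex + -2.37·ey = (2.1863,-0.3001)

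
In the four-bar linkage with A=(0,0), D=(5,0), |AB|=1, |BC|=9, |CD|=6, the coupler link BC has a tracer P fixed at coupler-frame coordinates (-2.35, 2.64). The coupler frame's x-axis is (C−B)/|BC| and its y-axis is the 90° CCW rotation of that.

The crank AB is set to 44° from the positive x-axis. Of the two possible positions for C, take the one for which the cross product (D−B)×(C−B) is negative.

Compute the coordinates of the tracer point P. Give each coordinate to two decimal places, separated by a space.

0.89 4.23

A=(0,0), D=(5.00,0)
B = A + 1.00·(cos44°, sin44°) = (0.7193, 0.6947)
|BD| = 4.3367
circle(B,9.00) ∩ circle(D,6.00): a=7.3567, h=5.1846
  candidates: C₊=(8.8115,4.6339) cross=22.484; C₋=(7.1505,-5.6014) cross=-22.484
  mode - wants cross < 0 → take C=(7.1505,-5.6014) (cross=-22.484)
ex = (C−B)/|BC| = (0.7146,-0.6996); ey = (0.6996,0.7146)
P = B + -2.35·ex + 2.64·ey = (0.8869,4.2251)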